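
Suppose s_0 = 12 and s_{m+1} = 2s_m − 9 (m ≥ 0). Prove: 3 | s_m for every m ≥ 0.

Base case: s_0 = 12 = 3·4, so 3 | s_0.
Assume 3 | s_k, so s_k = 3t for some integer t.
Then s_{k+1} = 2s_k − 9 = 2·(3t) − 9 = 3(2t − 3), so 3 | s_{k+1}.
By induction, 3 | s_m for all m ≥ 0.

3 | s_m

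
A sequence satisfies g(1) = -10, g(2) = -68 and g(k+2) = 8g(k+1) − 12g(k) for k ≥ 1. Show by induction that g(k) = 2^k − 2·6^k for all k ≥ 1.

Base cases: g(1) = -10 and 2^1 − 2·6^1 = -10; g(2) = -68 and 2^2 − 2·6^2 = -68.
Assume g(j) = 2^j − 2·6^j for all 1 ≤ j ≤ m, where m ≥ 2.
Then g(m+1) = 8g(m) − 12g(m−1) = 8·(2^m − 2·6^m) − 12·(2^{m−1} − 2·6^{m−1}) = (8·2 − 12)2^{m−1} − 2·(8·6 − 12)6^{m−1} = 4·2^{m−1} − 72·6^{m−1} = 2^{m+1} − 2·6^{m+1}.
By strong induction, g(k) = 2^k − 2·6^k for all k ≥ 1.

g(k) = 2^k − 2·6^k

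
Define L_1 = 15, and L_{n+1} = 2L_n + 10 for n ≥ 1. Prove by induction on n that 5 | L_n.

Base case: L_1 = 15 = 5·3, so 5 | L_1.
Assume 5 | L_r, so L_r = 5t for some integer t.
Then L_{r+1} = 2L_r + 10 = 2·(5t) + 10 = 5(2t + 2), so 5 | L_{r+1}.
This completes the inductive step, so 5 | L_n for all n ≥ 1.

5 | L_n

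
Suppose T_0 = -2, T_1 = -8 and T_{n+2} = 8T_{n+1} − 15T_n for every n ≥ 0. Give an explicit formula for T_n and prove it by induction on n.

Claim: T_n = -5^n − 3^n.

Base cases: T_0 = -2 and -5^0 − 3^0 = -2; T_1 = -8 and -5^1 − 3^1 = -8.
Assume T_i = -5^i − 3^i for all 0 ≤ i ≤ j, where j ≥ 1.
Then T_{j+1} = 8T_j − 15T_{j−1} = 8·(-5^j − 3^j) − 15·(-5^{j−1} − 3^{j−1}) = -(8·5 − 15)5^{j−1} − (8·3 − 15)3^{j−1} = -25·5^{j−1} − 9·3^{j−1} = -5^{j+1} − 3^{j+1}.
Hence T_n = -5^n − 3^n for every n ≥ 0, by strong induction.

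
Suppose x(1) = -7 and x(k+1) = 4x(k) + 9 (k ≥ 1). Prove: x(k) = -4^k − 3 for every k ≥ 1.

Base case: x(1) = -7, and -4^1 − 3 = -4 − 3 = -7.
Assume x(j) = -4^j − 3 for some j ≥ 1.
Then x(j+1) = 4x(j) + 9 = 4·(-4^j − 3) + 9 = -4^{j+1} − 12 + 9 = -4^{j+1} − 3.
By induction, x(k) = -4^k − 3 for all k ≥ 1.

x(k) = -4^k − 3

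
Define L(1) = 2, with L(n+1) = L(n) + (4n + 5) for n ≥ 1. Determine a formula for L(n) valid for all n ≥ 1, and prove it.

Claim: L(n) = 2n^2 + 3n − 3.

Base case: L(1) = 2, and 2·1^2 + 3·1 − 3 = 2.
Assume L(j) = 2j^2 + 3j − 3.
Then L(j+1) = L(j) + (4j + 5) = (2j^2 + 3j − 3) + (4j + 5) = 2j^2 + 7j + 2,
and 2·(j+1)^2 + 3·(j+1) − 3 = 2j^2 + 7j + 2.
Hence L(n) = 2n^2 + 3n − 3 for every n ≥ 1, by induction.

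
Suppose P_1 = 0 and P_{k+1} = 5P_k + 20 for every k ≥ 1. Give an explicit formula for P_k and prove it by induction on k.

Claim: P_k = 5^k − 5.

Base case: P_1 = 0, and 5^1 − 5 = 5 − 5 = 0.
Assume P_r = 5^r − 5 for some r ≥ 1.
Then P_{r+1} = 5P_r + 20 = 5·(5^r − 5) + 20 = 5^{r+1} − 25 + 20 = 5^{r+1} − 5.
This completes the inductive step, so P_k = 5^k − 5 for all k ≥ 1.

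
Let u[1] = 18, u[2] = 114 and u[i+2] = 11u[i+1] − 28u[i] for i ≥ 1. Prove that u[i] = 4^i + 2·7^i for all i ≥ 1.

Base cases: u[1] = 18 and 4^1 + 2·7^1 = 18; u[2] = 114 and 4^2 + 2·7^2 = 114.
Assume u[t] = 4^t + 2·7^t for all 1 ≤ t ≤ j, where j ≥ 2.
Then u[j+1] = 11u[j] − 28u[j−1] = 11·(4^j + 2·7^j) − 28·(4^{j−1} + 2·7^{j−1}) = (11·4 − 28)4^{j−1} + 2·(11·7 − 28)7^{j−1} = 16·4^{j−1} + 98·7^{j−1} = 4^{j+1} + 2·7^{j+1}.
Hence u[i] = 4^i + 2·7^i for every i ≥ 1, by strong induction.

u[i] = 4^i + 2·7^i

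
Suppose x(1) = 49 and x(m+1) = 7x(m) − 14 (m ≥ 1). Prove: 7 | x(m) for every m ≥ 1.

Base case: x(1) = 49 = 7·7, so 7 | x(1).
Assume 7 | x(j), so x(j) = 7t for some integer t.
Then x(j+1) = 7x(j) − 14 = 7·(7t) − 14 = 7(7t − 2), so 7 | x(j+1).
By induction, 7 | x(m) for all m ≥ 1.

7 | x(m)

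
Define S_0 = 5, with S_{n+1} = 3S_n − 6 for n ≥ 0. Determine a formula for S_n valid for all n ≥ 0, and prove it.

Claim: S_n = 2·3^n + 3.

Base case: S_0 = 5, and 2·3^0 + 3 = 2 + 3 = 5.
Assume S_k = 2·3^k + 3 for some k ≥ 0.
Then S_{k+1} = 3S_k − 6 = 3·(2·3^k + 3) − 6 = 6·3^k + 9 − 6 = 2·3^{k+1} + 3.
By induction, S_n = 2·3^n + 3 for all n ≥ 0.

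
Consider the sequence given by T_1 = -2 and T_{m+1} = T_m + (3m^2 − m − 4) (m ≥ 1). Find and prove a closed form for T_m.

Claim: T_m = m^3 − 2m^2 − 3m + 2.

Base case: T_1 = -2, and 1^3 − 2·1^2 − 3·1 + 2 = -2.
Assume T_r = r^3 − 2r^2 − 3r + 2.
Then T_{r+1} = T_r + (3r^2 − r − 4) = (r^3 − 2r^2 − 3r + 2) + (3r^2 − r − 4) = r^3 + r^2 − 4r − 2,
and (r+1)^3 − 2·(r+1)^2 − 3·(r+1) + 2 = r^3 + r^2 − 4r − 2.
This completes the inductive step, so T_m = m^3 − 2m^2 − 3m + 2 for all m ≥ 1.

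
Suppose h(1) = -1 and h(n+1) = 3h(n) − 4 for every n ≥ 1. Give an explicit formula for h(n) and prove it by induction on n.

Claim: h(n) = -3^n + 2.

Base case: h(1) = -1, and -3^1 + 2 = -3 + 2 = -1.
Assume h(k) = -3^k + 2 for some k ≥ 1.
Then h(k+1) = 3h(k) − 4 = 3·(-3^k + 2) − 4 = -3^{k+1} + 6 − 4 = -3^{k+1} + 2.
This completes the inductive step, so h(n) = -3^n + 2 for all n ≥ 1.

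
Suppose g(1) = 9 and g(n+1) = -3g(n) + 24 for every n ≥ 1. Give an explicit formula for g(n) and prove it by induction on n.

Claim: g(n) = -(-3)^n + 6.

Base case: g(1) = 9, and -(-3)^1 + 6 = 3 + 6 = 9.
Assume g(j) = -(-3)^j + 6 for some j ≥ 1.
Then g(j+1) = -3g(j) + 24 = -3·(-(-3)^j + 6) + 24 = 3·(-3)^j − 18 + 24 = -(-3)^{j+1} + 6.
So the formula holds for j+1, and by induction g(n) = -(-3)^n + 6 for all n ≥ 1.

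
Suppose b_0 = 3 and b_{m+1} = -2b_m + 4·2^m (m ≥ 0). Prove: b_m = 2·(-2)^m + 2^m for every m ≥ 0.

Base case: b_0 = 3, and 2·(-2)^0 + 2^0 = 2 + 1 = 3.
Assume b_j = 2·(-2)^j + 2^j for some j ≥ 0.
Then b_{j+1} = -2b_j + 4·2^j = -2·(2·(-2)^j + 2^j) + 4·2^j = 2·(-2)^{j+1} − 2·2^j + 4·2^j = 2·(-2)^{j+1} + 2·2^j = 2·(-2)^{j+1} + 2^{j+1}.
This completes the inductive step, so b_m = 2·(-2)^m + 2^m for all m ≥ 0.

b_m = 2·(-2)^m + 2^m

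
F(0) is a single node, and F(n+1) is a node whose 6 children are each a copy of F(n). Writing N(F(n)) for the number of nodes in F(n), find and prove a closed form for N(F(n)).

Claim: N(F(n)) = (6^{n+1} − 1)/5.

Base case: N(F(0)) = 1, and (6^{0+1} − 1)/5 = 1.
Assume N(F(k)) = (6^{k+1} − 1)/5.
Then N(F(k+1)) = 1 + 6N(F(k)) = 1 + 6·(6^{k+1} − 1)/5 = 1 + (6^{k+2} − 6)/5 = (5 + 6^{k+2} − 6)/5 = (6^{k+2} − 1)/5.
Hence N(F(n)) = (6^{n+1} − 1)/5 for every n ≥ 0, by induction.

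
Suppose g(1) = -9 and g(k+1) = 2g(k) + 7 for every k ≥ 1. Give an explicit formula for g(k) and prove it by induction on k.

Claim: g(k) = -2^k − 7.

Base case: g(1) = -9, and -2^1 − 7 = -2 − 7 = -9.
Assume g(r) = -2^r − 7 for some r ≥ 1.
Then g(r+1) = 2g(r) + 7 = 2·(-2^r − 7) + 7 = -2^{r+1} − 14 + 7 = -2^{r+1} − 7.
Hence g(k) = -2^k − 7 for every k ≥ 1, by induction.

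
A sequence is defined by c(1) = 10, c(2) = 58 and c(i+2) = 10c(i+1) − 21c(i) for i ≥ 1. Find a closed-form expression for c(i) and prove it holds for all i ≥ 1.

Claim: c(i) = 7^i + 3^i.

Base cases: c(1) = 10 and 7^1 + 3^1 = 10; c(2) = 58 and 7^2 + 3^2 = 58.
Assume c(j) = 7^j + 3^j for all 1 ≤ j ≤ m, where m ≥ 2.
Then c(m+1) = 10c(m) − 21c(m−1) = 10·(7^m + 3^m) − 21·(7^{m−1} + 3^{m−1}) = (10·7 − 21)7^{m−1} + (10·3 − 21)3^{m−1} = 49·7^{m−1} + 9·3^{m−1} = 7^{m+1} + 3^{m+1}.
Hence c(i) = 7^i + 3^i for every i ≥ 1, by strong induction.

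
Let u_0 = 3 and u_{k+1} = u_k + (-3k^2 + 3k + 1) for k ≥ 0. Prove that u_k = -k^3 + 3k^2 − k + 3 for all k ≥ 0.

Base case: u_0 = 3, and -0^3 + 3·0^2 − 0 + 3 = 3.
Assume u_j = -j^3 + 3j^2 − j + 3.
Then u_{j+1} = u_j + (-3j^2 + 3j + 1) = (-j^3 + 3j^2 − j + 3) + (-3j^2 + 3j + 1) = -j^3 + 2j + 4,
and -(j+1)^3 + 3·(j+1)^2 − (j+1) + 3 = -j^3 + 2j + 4.
By induction, u_k = -k^3 + 3k^2 − k + 3 for all k ≥ 0.

u_k = -k^3 + 3k^2 − k + 3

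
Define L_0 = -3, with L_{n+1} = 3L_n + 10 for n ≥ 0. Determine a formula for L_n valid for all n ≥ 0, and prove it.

Claim: L_n = 2·3^n − 5.

Base case: L_0 = -3, and 2·3^0 − 5 = 2 − 5 = -3.
Assume L_m = 2·3^m − 5 for some m ≥ 0.
Then L_{m+1} = 3L_m + 10 = 3·(2·3^m − 5) + 10 = 6·3^m − 15 + 10 = 2·3^{m+1} − 5.
By induction, L_n = 2·3^n − 5 for all n ≥ 0.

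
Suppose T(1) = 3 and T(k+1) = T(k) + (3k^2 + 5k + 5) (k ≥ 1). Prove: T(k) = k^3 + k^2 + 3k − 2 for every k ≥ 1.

Base case: T(1) = 3, and 1^3 + 1^2 + 3·1 − 2 = 3.
Assume T(r) = r^3 + r^2 + 3r − 2.
Then T(r+1) = T(r) + (3r^2 + 5r + 5) = (r^3 + r^2 + 3r − 2) + (3r^2 + 5r + 5) = r^3 + 4r^2 + 8r + 3,
and (r+1)^3 + (r+1)^2 + 3·(r+1) − 2 = r^3 + 4r^2 + 8r + 3.
Hence T(k) = k^3 + k^2 + 3k − 2 for every k ≥ 1, by induction.

T(k) = k^3 + k^2 + 3k − 2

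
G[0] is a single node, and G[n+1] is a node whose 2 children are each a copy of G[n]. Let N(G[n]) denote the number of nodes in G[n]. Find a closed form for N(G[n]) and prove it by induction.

Claim: N(G[n]) = 2^{n+1} − 1.

Base case: N(G[0]) = 1, and 2^{0+1} − 1 = 1.
Assume N(G[r]) = 2^{r+1} − 1.
Then N(G[r+1]) = 1 + 2N(G[r]) = 1 + 2(2^{r+1} − 1) = 2^{r+2} − 2 + 1 = 2^{r+2} − 1.
This completes the inductive step, so N(G[n]) = 2^{n+1} − 1 for all n ≥ 0.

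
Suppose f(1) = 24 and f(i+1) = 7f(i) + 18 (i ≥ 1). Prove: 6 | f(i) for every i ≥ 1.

Base case: f(1) = 24 = 6·4, so 6 | f(1).
Assume 6 | f(j), so f(j) = 6t for some integer t.
Then f(j+1) = 7f(j) + 18 = 7·(6t) + 18 = 6(7t + 3), so 6 | f(j+1).
So the property holds for j+1, and by induction 6 | f(i) for all i ≥ 1.

6 | f(i)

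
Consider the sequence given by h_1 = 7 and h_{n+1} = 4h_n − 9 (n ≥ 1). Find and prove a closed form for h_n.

Claim: h_n = 4^n + 3.

Base case: h_1 = 7, and 4^1 + 3 = 4 + 3 = 7.
Assume h_j = 4^j + 3 for some j ≥ 1.
Then h_{j+1} = 4h_j − 9 = 4·(4^j + 3) − 9 = 4^{j+1} + 12 − 9 = 4^{j+1} + 3.
Hence h_n = 4^n + 3 for every n ≥ 1, by induction.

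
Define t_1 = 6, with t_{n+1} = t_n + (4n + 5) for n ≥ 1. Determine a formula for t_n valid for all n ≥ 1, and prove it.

Claim: t_n = 2n^2 + 3n + 1.

Base case: t_1 = 6, and 2·1^2 + 3·1 + 1 = 6.
Assume t_j = 2j^2 + 3j + 1.
Then t_{j+1} = t_j + (4j + 5) = (2j^2 + 3j + 1) + (4j + 5) = 2j^2 + 7j + 6,
and 2·(j+1)^2 + 3·(j+1) + 1 = 2j^2 + 7j + 6.
This completes the inductive step, so t_n = 2n^2 + 3n + 1 for all n ≥ 1.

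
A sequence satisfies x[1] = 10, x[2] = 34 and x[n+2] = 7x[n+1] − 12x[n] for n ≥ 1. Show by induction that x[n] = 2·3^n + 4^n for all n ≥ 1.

Base cases: x[1] = 10 and 2·3^1 + 4^1 = 10; x[2] = 34 and 2·3^2 + 4^2 = 34.
Assume x[j] = 2·3^j + 4^j for all 1 ≤ j ≤ r, where r ≥ 2.
Then x[r+1] = 7x[r] − 12x[r−1] = 7·(2·3^r + 4^r) − 12·(2·3^{r−1} + 4^{r−1}) = 2·(7·3 − 12)3^{r−1} + (7·4 − 12)4^{r−1} = 18·3^{r−1} + 16·4^{r−1} = 2·3^{r+1} + 4^{r+1}.
This completes the inductive step, so x[n] = 2·3^n + 4^n for all n ≥ 1.

x[n] = 2·3^n + 4^n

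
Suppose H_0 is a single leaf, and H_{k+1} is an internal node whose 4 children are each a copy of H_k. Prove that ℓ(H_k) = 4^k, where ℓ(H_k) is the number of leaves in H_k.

Base case: ℓ(H_0) = 1, and 4^0 = 1.
Assume ℓ(H_j) = 4^j.
Then ℓ(H_{j+1}) = 4·ℓ(H_j) = 4·4^j = 4^{j+1}.
So the formula holds for j+1, and by induction ℓ(H_k) = 4^k for all k ≥ 0.

ℓ(H_k) = 4^k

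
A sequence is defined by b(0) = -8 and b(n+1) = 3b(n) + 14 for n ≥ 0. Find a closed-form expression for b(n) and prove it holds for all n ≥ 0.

Claim: b(n) = -3^n − 7.

Base case: b(0) = -8, and -3^0 − 7 = -1 − 7 = -8.
Assume b(m) = -3^m − 7 for some m ≥ 0.
Then b(m+1) = 3b(m) + 14 = 3·(-3^m − 7) + 14 = -3^{m+1} − 21 + 14 = -3^{m+1} − 7.
So the formula holds for m+1, and by induction b(n) = -3^n − 7 for all n ≥ 0.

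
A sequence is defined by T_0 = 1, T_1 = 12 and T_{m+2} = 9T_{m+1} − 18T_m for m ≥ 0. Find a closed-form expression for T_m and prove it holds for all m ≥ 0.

Claim: T_m = 3·6^m − 2·3^m.

Base cases: T_0 = 1 and 3·6^0 − 2·3^0 = 1; T_1 = 12 and 3·6^1 − 2·3^1 = 12.
Assume T_j = 3·6^j − 2·3^j for all 0 ≤ j ≤ r, where r ≥ 1.
Then T_{r+1} = 9T_r − 18T_{r−1} = 9·(3·6^r − 2·3^r) − 18·(3·6^{r−1} − 2·3^{r−1}) = 3·(9·6 − 18)6^{r−1} − 2·(9·3 − 18)3^{r−1} = 108·6^{r−1} − 18·3^{r−1} = 3·6^{r+1} − 2·3^{r+1}.
This completes the inductive step, so T_m = 3·6^m − 2·3^m for all m ≥ 0.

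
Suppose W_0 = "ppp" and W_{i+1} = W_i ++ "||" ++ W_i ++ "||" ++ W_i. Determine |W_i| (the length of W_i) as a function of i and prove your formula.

Claim: |W_i| = 5·3^i − 2.

Base case: |W_0| = 3, and 5·3^0 − 2 = 3.
Assume |W_j| = 5·3^j − 2.
Then |W_{j+1}| = 3|W_j| + 4 = 3(5·3^j − 2) + 4 = 5·3^{j+1} − 6 + 4 = 5·3^{j+1} − 2.
So the formula holds for j+1, and by induction |W_i| = 5·3^i − 2 for all i ≥ 0.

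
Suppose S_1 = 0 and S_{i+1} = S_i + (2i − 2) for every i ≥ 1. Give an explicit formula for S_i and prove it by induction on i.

Claim: S_i = i^2 − 3i + 2.

Base case: S_1 = 0, and 1^2 − 3·1 + 2 = 0.
Assume S_j = j^2 − 3j + 2.
Then S_{j+1} = S_j + (2j − 2) = (j^2 − 3j + 2) + (2j − 2) = j^2 − j,
and (j+1)^2 − 3·(j+1) + 2 = j^2 − j.
By induction, S_i = i^2 − 3i + 2 for all i ≥ 1.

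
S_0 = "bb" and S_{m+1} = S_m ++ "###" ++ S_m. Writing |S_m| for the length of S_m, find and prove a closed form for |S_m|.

Claim: |S_m| = 5·2^m − 3.

Base case: |S_0| = 2, and 5·2^0 − 3 = 2.
Assume |S_r| = 5·2^r − 3.
Then |S_{r+1}| = |S_r| + 3 + |S_r| = 2|S_r| + 3 = 2(5·2^r − 3) + 3 = 5·2^{r+1} − 6 + 3 = 5·2^{r+1} − 3.
Hence |S_m| = 5·2^m − 3 for every m ≥ 0, by induction.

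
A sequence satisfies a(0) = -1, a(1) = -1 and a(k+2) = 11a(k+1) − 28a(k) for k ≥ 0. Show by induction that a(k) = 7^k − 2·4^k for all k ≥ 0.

Base cases: a(0) = -1 and 7^0 − 2·4^0 = -1; a(1) = -1 and 7^1 − 2·4^1 = -1.
Assume a(j) = 7^j − 2·4^j for all 0 ≤ j ≤ m, where m ≥ 1.
Then a(m+1) = 11a(m) − 28a(m−1) = 11·(7^m − 2·4^m) − 28·(7^{m−1} − 2·4^{m−1}) = (11·7 − 28)7^{m−1} − 2·(11·4 − 28)4^{m−1} = 49·7^{m−1} − 32·4^{m−1} = 7^{m+1} − 2·4^{m+1}.
By strong induction, a(k) = 7^k − 2·4^k for all k ≥ 0.

a(k) = 7^k − 2·4^k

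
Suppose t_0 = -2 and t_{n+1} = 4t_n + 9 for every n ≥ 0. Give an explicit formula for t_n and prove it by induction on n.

Claim: t_n = 4^n − 3.

Base case: t_0 = -2, and 4^0 − 3 = 1 − 3 = -2.
Assume t_m = 4^m − 3 for some m ≥ 0.
Then t_{m+1} = 4t_m + 9 = 4·(4^m − 3) + 9 = 4^{m+1} − 12 + 9 = 4^{m+1} − 3.
By induction, t_n = 4^n − 3 for all n ≥ 0.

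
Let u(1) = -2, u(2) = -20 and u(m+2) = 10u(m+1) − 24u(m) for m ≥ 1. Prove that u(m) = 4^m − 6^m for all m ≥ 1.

Base cases: u(1) = -2 and 4^1 − 6^1 = -2; u(2) = -20 and 4^2 − 6^2 = -20.
Assume u(j) = 4^j − 6^j for all 1 ≤ j ≤ k, where k ≥ 2.
Then u(k+1) = 10u(k) − 24u(k−1) = 10·(4^k − 6^k) − 24·(4^{k−1} − 6^{k−1}) = (10·4 − 24)4^{k−1} − (10·6 − 24)6^{k−1} = 16·4^{k−1} − 36·6^{k−1} = 4^{k+1} − 6^{k+1}.
Hence u(m) = 4^m − 6^m for every m ≥ 1, by strong induction.

u(m) = 4^m − 6^m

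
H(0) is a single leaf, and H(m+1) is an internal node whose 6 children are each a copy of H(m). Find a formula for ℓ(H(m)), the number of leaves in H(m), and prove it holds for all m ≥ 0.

Claim: ℓ(H(m)) = 6^m.

Base case: ℓ(H(0)) = 1, and 6^0 = 1.
Assume ℓ(H(j)) = 6^j.
Then ℓ(H(j+1)) = 6·ℓ(H(j)) = 6·6^j = 6^{j+1}.
This completes the inductive step, so ℓ(H(m)) = 6^m for all m ≥ 0.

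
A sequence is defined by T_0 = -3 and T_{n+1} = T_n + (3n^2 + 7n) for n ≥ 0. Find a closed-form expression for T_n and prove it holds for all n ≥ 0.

Claim: T_n = n^3 + 2n^2 − 3n − 3.

Base case: T_0 = -3, and 0^3 + 2·0^2 − 3·0 − 3 = -3.
Assume T_k = k^3 + 2k^2 − 3k − 3.
Then T_{k+1} = T_k + (3k^2 + 7k) = (k^3 + 2k^2 − 3k − 3) + (3k^2 + 7k) = k^3 + 5k^2 + 4k − 3,
and (k+1)^3 + 2·(k+1)^2 − 3·(k+1) − 3 = k^3 + 5k^2 + 4k − 3.
This completes the inductive step, so T_n = n^3 + 2n^2 − 3n − 3 for all n ≥ 0.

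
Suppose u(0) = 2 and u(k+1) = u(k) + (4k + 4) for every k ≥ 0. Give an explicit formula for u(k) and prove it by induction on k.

Claim: u(k) = 2k^2 + 2k + 2.

Base case: u(0) = 2, and 2·0^2 + 2·0 + 2 = 2.
Assume u(j) = 2j^2 + 2j + 2.
Then u(j+1) = u(j) + (4j + 4) = (2j^2 + 2j + 2) + (4j + 4) = 2j^2 + 6j + 6,
and 2·(j+1)^2 + 2·(j+1) + 2 = 2j^2 + 6j + 6.
By induction, u(k) = 2k^2 + 2k + 2 for all k ≥ 0.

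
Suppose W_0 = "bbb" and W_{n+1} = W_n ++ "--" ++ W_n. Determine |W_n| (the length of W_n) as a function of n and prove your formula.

Claim: |W_n| = 5·2^n − 2.

Base case: |W_0| = 3, and 5·2^0 − 2 = 3.
Assume |W_r| = 5·2^r − 2.
Then |W_{r+1}| = |W_r| + 2 + |W_r| = 2|W_r| + 2 = 2(5·2^r − 2) + 2 = 5·2^{r+1} − 4 + 2 = 5·2^{r+1} − 2.
Hence |W_n| = 5·2^n − 2 for every n ≥ 0, by induction.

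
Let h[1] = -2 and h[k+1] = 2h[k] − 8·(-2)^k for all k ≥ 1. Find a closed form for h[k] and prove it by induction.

Claim: h[k] = 2^k + 2·(-2)^k.

Base case: h[1] = -2, and 2^1 + 2·(-2)^1 = 2 − 4 = -2.
Assume h[m] = 2^m + 2·(-2)^m for some m ≥ 1.
Then h[m+1] = 2h[m] − 8·(-2)^m = 2·(2^m + 2·(-2)^m) − 8·(-2)^m = 2^{m+1} + 4·(-2)^m − 8·(-2)^m = 2^{m+1} − 4·(-2)^m = 2^{m+1} + 2·(-2)^{m+1}.
This completes the inductive step, so h[k] = 2^k + 2·(-2)^k for all k ≥ 1.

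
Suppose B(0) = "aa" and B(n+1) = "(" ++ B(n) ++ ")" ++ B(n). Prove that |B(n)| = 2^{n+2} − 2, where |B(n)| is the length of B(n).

Base case: |B(0)| = 2, and 2^{0+2} − 2 = 2.
Assume |B(j)| = 2^{j+2} − 2.
Then |B(j+1)| = 1 + |B(j)| + 1 + |B(j)| = 2|B(j)| + 2 = 2(2^{j+2} − 2) + 2 = 2^{j+3} − 4 + 2 = 2^{j+3} − 2.
Hence |B(n)| = 2^{n+2} − 2 for every n ≥ 0, by induction.

|B(n)| = 2^{n+2} − 2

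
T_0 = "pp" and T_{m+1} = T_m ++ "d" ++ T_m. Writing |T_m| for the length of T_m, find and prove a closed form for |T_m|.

Claim: |T_m| = 3·2^m − 1.

Base case: |T_0| = 2, and 3·2^0 − 1 = 2.
Assume |T_j| = 3·2^j − 1.
Then |T_{j+1}| = |T_j| + 1 + |T_j| = 2|T_j| + 1 = 2(3·2^j − 1) + 1 = 3·2^{j+1} − 2 + 1 = 3·2^{j+1} − 1.
By induction, |T_m| = 3·2^m − 1 for all m ≥ 0.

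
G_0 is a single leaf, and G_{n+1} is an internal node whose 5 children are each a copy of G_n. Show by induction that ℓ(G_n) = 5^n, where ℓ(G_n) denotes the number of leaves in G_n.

Base case: ℓ(G_0) = 1, and 5^0 = 1.
Assume ℓ(G_k) = 5^k.
Then ℓ(G_{k+1}) = 5·ℓ(G_k) = 5·5^k = 5^{k+1}.
Hence ℓ(G_n) = 5^n for every n ≥ 0, by induction.

ℓ(G_n) = 5^n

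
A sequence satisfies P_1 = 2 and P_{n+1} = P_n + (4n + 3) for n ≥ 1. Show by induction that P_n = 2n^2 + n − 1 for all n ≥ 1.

Base case: P_1 = 2, and 2·1^2 + 1 − 1 = 2.
Assume P_k = 2k^2 + k − 1.
Then P_{k+1} = P_k + (4k + 3) = (2k^2 + k − 1) + (4k + 3) = 2k^2 + 5k + 2,
and 2·(k+1)^2 + (k+1) − 1 = 2k^2 + 5k + 2.
Hence P_n = 2n^2 + n − 1 for every n ≥ 1, by induction.

P_n = 2n^2 + n − 1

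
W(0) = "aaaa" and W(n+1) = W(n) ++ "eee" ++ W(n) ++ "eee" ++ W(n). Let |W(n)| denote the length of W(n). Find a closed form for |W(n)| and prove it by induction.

Claim: |W(n)| = 7·3^n − 3.

Base case: |W(0)| = 4, and 7·3^0 − 3 = 4.
Assume |W(k)| = 7·3^k − 3.
Then |W(k+1)| = 3|W(k)| + 6 = 3(7·3^k − 3) + 6 = 7·3^{k+1} − 9 + 6 = 7·3^{k+1} − 3.
This completes the inductive step, so |W(n)| = 7·3^n − 3 for all n ≥ 0.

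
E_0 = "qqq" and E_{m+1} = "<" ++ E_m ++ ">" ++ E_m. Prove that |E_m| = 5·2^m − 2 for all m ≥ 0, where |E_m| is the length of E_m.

Base case: |E_0| = 3, and 5·2^0 − 2 = 3.
Assume |E_r| = 5·2^r − 2.
Then |E_{r+1}| = 1 + |E_r| + 1 + |E_r| = 2|E_r| + 2 = 2(5·2^r − 2) + 2 = 5·2^{r+1} − 4 + 2 = 5·2^{r+1} − 2.
By induction, |E_m| = 5·2^m − 2 for all m ≥ 0.

|E_m| = 5·2^m − 2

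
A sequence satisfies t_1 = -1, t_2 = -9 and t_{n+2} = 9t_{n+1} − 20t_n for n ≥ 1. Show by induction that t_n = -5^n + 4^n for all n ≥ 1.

Base cases: t_1 = -1 and -5^1 + 4^1 = -1; t_2 = -9 and -5^2 + 4^2 = -9.
Assume t_j = -5^j + 4^j for all 1 ≤ j ≤ m, where m ≥ 2.
Then t_{m+1} = 9t_m − 20t_{m−1} = 9·(-5^m + 4^m) − 20·(-5^{m−1} + 4^{m−1}) = -(9·5 − 20)5^{m−1} + (9·4 − 20)4^{m−1} = -25·5^{m−1} + 16·4^{m−1} = -5^{m+1} + 4^{m+1}.
By strong induction, t_n = -5^n + 4^n for all n ≥ 1.

t_n = -5^n + 4^n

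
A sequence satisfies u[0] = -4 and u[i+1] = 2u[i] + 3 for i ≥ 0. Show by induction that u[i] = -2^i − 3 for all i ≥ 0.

Base case: u[0] = -4, and -2^0 − 3 = -1 − 3 = -4.
Assume u[k] = -2^k − 3 for some k ≥ 0.
Then u[k+1] = 2u[k] + 3 = 2·(-2^k − 3) + 3 = -2^{k+1} − 6 + 3 = -2^{k+1} − 3.
So the formula holds for k+1, and by induction u[i] = -2^i − 3 for all i ≥ 0.

u[i] = -2^i − 3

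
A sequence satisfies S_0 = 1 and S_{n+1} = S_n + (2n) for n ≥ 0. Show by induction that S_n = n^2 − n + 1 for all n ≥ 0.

Base case: S_0 = 1, and 0^2 − 0 + 1 = 1.
Assume S_r = r^2 − r + 1.
Then S_{r+1} = S_r + (2r) = (r^2 − r + 1) + (2r) = r^2 + r + 1,
and (r+1)^2 − (r+1) + 1 = r^2 + r + 1.
This completes the inductive step, so S_n = n^2 − n + 1 for all n ≥ 0.

S_n = n^2 − n + 1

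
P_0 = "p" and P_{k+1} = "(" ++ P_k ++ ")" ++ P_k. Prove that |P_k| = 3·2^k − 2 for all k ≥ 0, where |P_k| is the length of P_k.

Base case: |P_0| = 1, and 3·2^0 − 2 = 1.
Assume |P_j| = 3·2^j − 2.
Then |P_{j+1}| = 1 + |P_j| + 1 + |P_j| = 2|P_j| + 2 = 2(3·2^j − 2) + 2 = 3·2^{j+1} − 4 + 2 = 3·2^{j+1} − 2.
So the formula holds for j+1, and by induction |P_k| = 3·2^k − 2 for all k ≥ 0.

|P_k| = 3·2^k − 2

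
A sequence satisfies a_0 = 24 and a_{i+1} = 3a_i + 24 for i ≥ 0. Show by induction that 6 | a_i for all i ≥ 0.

Base case: a_0 = 24 = 6·4, so 6 | a_0.
Assume 6 | a_j, so a_j = 6t for some integer t.
Then a_{j+1} = 3a_j + 24 = 3·(6t) + 24 = 6(3t + 4), so 6 | a_{j+1}.
By induction, 6 | a_i for all i ≥ 0.

6 | a_i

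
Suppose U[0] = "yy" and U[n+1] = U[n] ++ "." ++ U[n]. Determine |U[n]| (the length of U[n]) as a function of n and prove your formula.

Claim: |U[n]| = 3·2^n − 1.

Base case: |U[0]| = 2, and 3·2^0 − 1 = 2.
Assume |U[r]| = 3·2^r − 1.
Then |U[r+1]| = |U[r]| + 1 + |U[r]| = 2|U[r]| + 1 = 2(3·2^r − 1) + 1 = 3·2^{r+1} − 2 + 1 = 3·2^{r+1} − 1.
This completes the inductive step, so |U[n]| = 3·2^n − 1 for all n ≥ 0.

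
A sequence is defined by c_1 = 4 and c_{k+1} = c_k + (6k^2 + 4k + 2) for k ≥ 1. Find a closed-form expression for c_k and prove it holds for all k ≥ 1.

Claim: c_k = 2k^3 − k^2 + k + 2.

Base case: c_1 = 4, and 2·1^3 − 1^2 + 1 + 2 = 4.
Assume c_r = 2r^3 − r^2 + r + 2.
Then c_{r+1} = c_r + (6r^2 + 4r + 2) = (2r^3 − r^2 + r + 2) + (6r^2 + 4r + 2) = 2r^3 + 5r^2 + 5r + 4,
and 2·(r+1)^3 − (r+1)^2 + (r+1) + 2 = 2r^3 + 5r^2 + 5r + 4.
This completes the inductive step, so c_k = 2k^3 − k^2 + k + 2 for all k ≥ 1.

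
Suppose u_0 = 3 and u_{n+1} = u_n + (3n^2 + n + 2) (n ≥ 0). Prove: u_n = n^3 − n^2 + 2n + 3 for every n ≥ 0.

Base case: u_0 = 3, and 0^3 − 0^2 + 2·0 + 3 = 3.
Assume u_k = k^3 − k^2 + 2k + 3.
Then u_{k+1} = u_k + (3k^2 + k + 2) = (k^3 − k^2 + 2k + 3) + (3k^2 + k + 2) = k^3 + 2k^2 + 3k + 5,
and (k+1)^3 − (k+1)^2 + 2·(k+1) + 3 = k^3 + 2k^2 + 3k + 5.
By induction, u_n = n^3 − n^2 + 2n + 3 for all n ≥ 0.

u_n = n^3 − n^2 + 2n + 3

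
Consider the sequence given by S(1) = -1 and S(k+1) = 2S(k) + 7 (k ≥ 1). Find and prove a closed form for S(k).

Claim: S(k) = 3·2^k − 7.

Base case: S(1) = -1, and 3·2^1 − 7 = 6 − 7 = -1.
Assume S(r) = 3·2^r − 7 for some r ≥ 1.
Then S(r+1) = 2S(r) + 7 = 2·(3·2^r − 7) + 7 = 6·2^r − 14 + 7 = 3·2^{r+1} − 7.
By induction, S(k) = 3·2^k − 7 for all k ≥ 1.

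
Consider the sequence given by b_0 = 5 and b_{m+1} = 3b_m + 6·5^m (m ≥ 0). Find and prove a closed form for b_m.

Claim: b_m = 2·3^m + 3·5^m.

Base case: b_0 = 5, and 2·3^0 + 3·5^0 = 2 + 3 = 5.
Assume b_k = 2·3^k + 3·5^k for some k ≥ 0.
Then b_{k+1} = 3b_k + 6·5^k = 3·(2·3^k + 3·5^k) + 6·5^k = 2·3^{k+1} + 9·5^k + 6·5^k = 2·3^{k+1} + 15·5^k = 2·3^{k+1} + 3·5^{k+1}.
By induction, b_m = 2·3^m + 3·5^m for all m ≥ 0.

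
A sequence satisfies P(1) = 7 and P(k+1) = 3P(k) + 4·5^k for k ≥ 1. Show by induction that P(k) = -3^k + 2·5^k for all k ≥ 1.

Base case: P(1) = 7, and -3^1 + 2·5^1 = -3 + 10 = 7.
Assume P(j) = -3^j + 2·5^j for some j ≥ 1.
Then P(j+1) = 3P(j) + 4·5^j = 3·(-3^j + 2·5^j) + 4·5^j = -3^{j+1} + 6·5^j + 4·5^j = -3^{j+1} + 10·5^j = -3^{j+1} + 2·5^{j+1}.
By induction, P(k) = -3^k + 2·5^k for all k ≥ 1.

P(k) = -3^k + 2·5^k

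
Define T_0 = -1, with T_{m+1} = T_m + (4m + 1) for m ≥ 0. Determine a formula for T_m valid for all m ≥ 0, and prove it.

Claim: T_m = 2m^2 − m − 1.

Base case: T_0 = -1, and 2·0^2 − 0 − 1 = -1.
Assume T_r = 2r^2 − r − 1.
Then T_{r+1} = T_r + (4r + 1) = (2r^2 − r − 1) + (4r + 1) = 2r^2 + 3r,
and 2·(r+1)^2 − (r+1) − 1 = 2r^2 + 3r.
This completes the inductive step, so T_m = 2m^2 − m − 1 for all m ≥ 0.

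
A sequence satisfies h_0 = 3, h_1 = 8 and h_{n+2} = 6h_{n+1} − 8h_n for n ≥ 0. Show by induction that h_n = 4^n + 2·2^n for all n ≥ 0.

Base cases: h_0 = 3 and 4^0 + 2·2^0 = 3; h_1 = 8 and 4^1 + 2·2^1 = 8.
Assume h_j = 4^j + 2·2^j for all 0 ≤ j ≤ k, where k ≥ 1.
Then h_{k+1} = 6h_k − 8h_{k−1} = 6·(4^k + 2·2^k) − 8·(4^{k−1} + 2·2^{k−1}) = (6·4 − 8)4^{k−1} + 2·(6·2 − 8)2^{k−1} = 16·4^{k−1} + 8·2^{k−1} = 4^{k+1} + 2·2^{k+1}.
So the formula holds for k+1, and by strong induction h_n = 4^n + 2·2^n for all n ≥ 0.

h_n = 4^n + 2·2^n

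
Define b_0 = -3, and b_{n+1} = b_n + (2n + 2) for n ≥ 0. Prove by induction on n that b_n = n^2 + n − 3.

Base case: b_0 = -3, and 0^2 + 0 − 3 = -3.
Assume b_m = m^2 + m − 3.
Then b_{m+1} = b_m + (2m + 2) = (m^2 + m − 3) + (2m + 2) = m^2 + 3m − 1,
and (m+1)^2 + (m+1) − 3 = m^2 + 3m − 1.
By induction, b_n = n^2 + n − 3 for all n ≥ 0.

b_n = n^2 + n − 3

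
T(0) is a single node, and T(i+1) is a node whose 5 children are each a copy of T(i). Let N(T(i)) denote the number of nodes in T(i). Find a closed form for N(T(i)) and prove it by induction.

Claim: N(T(i)) = (5^{i+1} − 1)/4.

Base case: N(T(0)) = 1, and (5^{0+1} − 1)/4 = 1.
Assume N(T(k)) = (5^{k+1} − 1)/4.
Then N(T(k+1)) = 1 + 5N(T(k)) = 1 + 5·(5^{k+1} − 1)/4 = 1 + (5^{k+2} − 5)/4 = (4 + 5^{k+2} − 5)/4 = (5^{k+2} − 1)/4.
So the formula holds for k+1, and by induction N(T(i)) = (5^{i+1} − 1)/4 for all i ≥ 0.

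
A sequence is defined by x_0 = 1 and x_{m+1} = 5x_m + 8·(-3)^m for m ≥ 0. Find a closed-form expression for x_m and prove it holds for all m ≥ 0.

Claim: x_m = 2·5^m − (-3)^m.

Base case: x_0 = 1, and 2·5^0 − (-3)^0 = 2 − 1 = 1.
Assume x_j = 2·5^j − (-3)^j for some j ≥ 0.
Then x_{j+1} = 5x_j + 8·(-3)^j = 5·(2·5^j − (-3)^j) + 8·(-3)^j = 2·5^{j+1} − 5·(-3)^j + 8·(-3)^j = 2·5^{j+1} + 3·(-3)^j = 2·5^{j+1} − (-3)^{j+1}.
By induction, x_m = 2·5^m − (-3)^m for all m ≥ 0.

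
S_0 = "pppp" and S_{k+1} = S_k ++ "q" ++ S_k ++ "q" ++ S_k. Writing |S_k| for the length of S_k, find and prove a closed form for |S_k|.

Claim: |S_k| = 5·3^k − 1.

Base case: |S_0| = 4, and 5·3^0 − 1 = 4.
Assume |S_m| = 5·3^m − 1.
Then |S_{m+1}| = 3|S_m| + 2 = 3(5·3^m − 1) + 2 = 5·3^{m+1} − 3 + 2 = 5·3^{m+1} − 1.
By induction, |S_k| = 5·3^k − 1 for all k ≥ 0.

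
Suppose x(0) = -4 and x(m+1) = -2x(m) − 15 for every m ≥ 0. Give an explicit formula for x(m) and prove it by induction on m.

Claim: x(m) = (-2)^m − 5.

Base case: x(0) = -4, and (-2)^0 − 5 = 1 − 5 = -4.
Assume x(r) = (-2)^r − 5 for some r ≥ 0.
Then x(r+1) = -2x(r) − 15 = -2·((-2)^r − 5) − 15 = -2·(-2)^r + 10 − 15 = (-2)^{r+1} − 5.
So the formula holds for r+1, and by induction x(m) = (-2)^m − 5 for all m ≥ 0.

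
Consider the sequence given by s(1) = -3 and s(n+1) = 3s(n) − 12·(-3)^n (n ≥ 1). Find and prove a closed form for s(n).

Claim: s(n) = 3^n + 2·(-3)^n.

Base case: s(1) = -3, and 3^1 + 2·(-3)^1 = 3 − 6 = -3.
Assume s(r) = 3^r + 2·(-3)^r for some r ≥ 1.
Then s(r+1) = 3s(r) − 12·(-3)^r = 3·(3^r + 2·(-3)^r) − 12·(-3)^r = 3^{r+1} + 6·(-3)^r − 12·(-3)^r = 3^{r+1} − 6·(-3)^r = 3^{r+1} + 2·(-3)^{r+1}.
By induction, s(n) = 3^n + 2·(-3)^n for all n ≥ 1.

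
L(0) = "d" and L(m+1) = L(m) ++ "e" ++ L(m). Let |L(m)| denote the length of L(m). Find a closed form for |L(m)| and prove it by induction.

Claim: |L(m)| = 2^{m+1} − 1.

Base case: |L(0)| = 1, and 2^{0+1} − 1 = 1.
Assume |L(r)| = 2^{r+1} − 1.
Then |L(r+1)| = |L(r)| + 1 + |L(r)| = 2|L(r)| + 1 = 2(2^{r+1} − 1) + 1 = 2^{r+2} − 2 + 1 = 2^{r+2} − 1.
By induction, |L(m)| = 2^{m+1} − 1 for all m ≥ 0.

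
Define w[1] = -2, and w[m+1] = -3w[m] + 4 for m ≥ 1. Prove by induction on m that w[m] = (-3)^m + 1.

Base case: w[1] = -2, and (-3)^1 + 1 = -3 + 1 = -2.
Assume w[k] = (-3)^k + 1 for some k ≥ 1.
Then w[k+1] = -3w[k] + 4 = -3·((-3)^k + 1) + 4 = -3·(-3)^k − 3 + 4 = (-3)^{k+1} + 1.
This completes the inductive step, so w[m] = (-3)^m + 1 for all m ≥ 1.

w[m] = (-3)^m + 1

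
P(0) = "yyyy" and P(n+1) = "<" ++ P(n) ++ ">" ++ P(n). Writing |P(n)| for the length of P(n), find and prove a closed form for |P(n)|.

Claim: |P(n)| = 6·2^n − 2.

Base case: |P(0)| = 4, and 6·2^0 − 2 = 4.
Assume |P(r)| = 6·2^r − 2.
Then |P(r+1)| = 1 + |P(r)| + 1 + |P(r)| = 2|P(r)| + 2 = 2(6·2^r − 2) + 2 = 6·2^{r+1} − 4 + 2 = 6·2^{r+1} − 2.
Hence |P(n)| = 6·2^n − 2 for every n ≥ 0, by induction.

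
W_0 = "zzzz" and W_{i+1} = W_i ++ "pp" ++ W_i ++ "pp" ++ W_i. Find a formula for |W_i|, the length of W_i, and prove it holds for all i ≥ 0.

Claim: |W_i| = 6·3^i − 2.

Base case: |W_0| = 4, and 6·3^0 − 2 = 4.
Assume |W_k| = 6·3^k − 2.
Then |W_{k+1}| = 3|W_k| + 4 = 3(6·3^k − 2) + 4 = 6·3^{k+1} − 6 + 4 = 6·3^{k+1} − 2.
Hence |W_i| = 6·3^i − 2 for every i ≥ 0, by induction.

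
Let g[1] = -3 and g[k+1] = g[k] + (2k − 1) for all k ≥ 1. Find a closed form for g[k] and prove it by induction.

Claim: g[k] = k^2 − 2k − 2.

Base case: g[1] = -3, and 1^2 − 2·1 − 2 = -3.
Assume g[r] = r^2 − 2r − 2.
Then g[r+1] = g[r] + (2r − 1) = (r^2 − 2r − 2) + (2r − 1) = r^2 − 3,
and (r+1)^2 − 2·(r+1) − 2 = r^2 − 3.
This completes the inductive step, so g[k] = k^2 − 2k − 2 for all k ≥ 1.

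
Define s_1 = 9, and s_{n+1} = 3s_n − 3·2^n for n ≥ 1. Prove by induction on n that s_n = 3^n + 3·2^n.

Base case: s_1 = 9, and 3^1 + 3·2^1 = 3 + 6 = 9.
Assume s_j = 3^j + 3·2^j for some j ≥ 1.
Then s_{j+1} = 3s_j − 3·2^j = 3·(3^j + 3·2^j) − 3·2^j = 3^{j+1} + 9·2^j − 3·2^j = 3^{j+1} + 6·2^j = 3^{j+1} + 3·2^{j+1}.
Hence s_n = 3^n + 3·2^n for every n ≥ 1, by induction.

s_n = 3^n + 3·2^n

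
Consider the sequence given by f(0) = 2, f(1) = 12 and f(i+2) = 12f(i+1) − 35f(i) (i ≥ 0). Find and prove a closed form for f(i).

Claim: f(i) = 5^i + 7^i.

Base cases: f(0) = 2 and 5^0 + 7^0 = 2; f(1) = 12 and 5^1 + 7^1 = 12.
Assume f(t) = 5^t + 7^t for all 0 ≤ t ≤ j, where j ≥ 1.
Then f(j+1) = 12f(j) − 35f(j−1) = 12·(5^j + 7^j) − 35·(5^{j−1} + 7^{j−1}) = (12·5 − 35)5^{j−1} + (12·7 − 35)7^{j−1} = 25·5^{j−1} + 49·7^{j−1} = 5^{j+1} + 7^{j+1}.
This completes the inductive step, so f(i) = 5^i + 7^i for all i ≥ 0.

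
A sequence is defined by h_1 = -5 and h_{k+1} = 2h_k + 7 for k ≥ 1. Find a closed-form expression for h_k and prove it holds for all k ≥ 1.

Claim: h_k = 2^k − 7.

Base case: h_1 = -5, and 2^1 − 7 = 2 − 7 = -5.
Assume h_j = 2^j − 7 for some j ≥ 1.
Then h_{j+1} = 2h_j + 7 = 2·(2^j − 7) + 7 = 2^{j+1} − 14 + 7 = 2^{j+1} − 7.
By induction, h_k = 2^k − 7 for all k ≥ 1.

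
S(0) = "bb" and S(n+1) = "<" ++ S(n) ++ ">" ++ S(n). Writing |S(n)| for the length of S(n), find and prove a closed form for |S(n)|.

Claim: |S(n)| = 2^{n+2} − 2.

Base case: |S(0)| = 2, and 2^{0+2} − 2 = 2.
Assume |S(r)| = 2^{r+2} − 2.
Then |S(r+1)| = 1 + |S(r)| + 1 + |S(r)| = 2|S(r)| + 2 = 2(2^{r+2} − 2) + 2 = 2^{r+3} − 4 + 2 = 2^{r+3} − 2.
By induction, |S(n)| = 2^{n+2} − 2 for all n ≥ 0.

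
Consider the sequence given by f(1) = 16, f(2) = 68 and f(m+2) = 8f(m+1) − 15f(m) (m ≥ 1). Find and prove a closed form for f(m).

Claim: f(m) = 2·5^m + 2·3^m.

Base cases: f(1) = 16 and 2·5^1 + 2·3^1 = 16; f(2) = 68 and 2·5^2 + 2·3^2 = 68.
Assume f(i) = 2·5^i + 2·3^i for all 1 ≤ i ≤ j, where j ≥ 2.
Then f(j+1) = 8f(j) − 15f(j−1) = 8·(2·5^j + 2·3^j) − 15·(2·5^{j−1} + 2·3^{j−1}) = 2·(8·5 − 15)5^{j−1} + 2·(8·3 − 15)3^{j−1} = 50·5^{j−1} + 18·3^{j−1} = 2·5^{j+1} + 2·3^{j+1}.
This completes the inductive step, so f(m) = 2·5^m + 2·3^m for all m ≥ 1.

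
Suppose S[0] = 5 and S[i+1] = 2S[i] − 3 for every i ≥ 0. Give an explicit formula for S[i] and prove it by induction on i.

Claim: S[i] = 2^{i+1} + 3.

Base case: S[0] = 5, and 2^{0+1} + 3 = 2 + 3 = 5.
Assume S[r] = 2^{r+1} + 3 for some r ≥ 0.
Then S[r+1] = 2S[r] − 3 = 2·(2^{r+1} + 3) − 3 = 2^{r+2} + 6 − 3 = 2^{r+2} + 3.
Hence S[i] = 2^{i+1} + 3 for every i ≥ 0, by induction.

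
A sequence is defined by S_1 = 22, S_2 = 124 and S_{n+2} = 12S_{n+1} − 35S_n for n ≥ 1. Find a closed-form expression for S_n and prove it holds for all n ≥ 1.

Claim: S_n = 3·5^n + 7^n.

Base cases: S_1 = 22 and 3·5^1 + 7^1 = 22; S_2 = 124 and 3·5^2 + 7^2 = 124.
Assume S_j = 3·5^j + 7^j for all 1 ≤ j ≤ r, where r ≥ 2.
Then S_{r+1} = 12S_r − 35S_{r−1} = 12·(3·5^r + 7^r) − 35·(3·5^{r−1} + 7^{r−1}) = 3·(12·5 − 35)5^{r−1} + (12·7 − 35)7^{r−1} = 75·5^{r−1} + 49·7^{r−1} = 3·5^{r+1} + 7^{r+1}.
This completes the inductive step, so S_n = 3·5^n + 7^n for all n ≥ 1.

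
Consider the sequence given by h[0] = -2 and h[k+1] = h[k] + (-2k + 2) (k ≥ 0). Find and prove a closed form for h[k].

Claim: h[k] = -k^2 + 3k − 2.

Base case: h[0] = -2, and -0^2 + 3·0 − 2 = -2.
Assume h[r] = -r^2 + 3r − 2.
Then h[r+1] = h[r] + (-2r + 2) = (-r^2 + 3r − 2) + (-2r + 2) = -r^2 + r,
and -(r+1)^2 + 3·(r+1) − 2 = -r^2 + r.
This completes the inductive step, so h[k] = -k^2 + 3k − 2 for all k ≥ 0.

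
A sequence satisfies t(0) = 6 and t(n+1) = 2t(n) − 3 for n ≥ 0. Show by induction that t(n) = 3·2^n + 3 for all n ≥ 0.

Base case: t(0) = 6, and 3·2^0 + 3 = 3 + 3 = 6.
Assume t(m) = 3·2^m + 3 for some m ≥ 0.
Then t(m+1) = 2t(m) − 3 = 2·(3·2^m + 3) − 3 = 6·2^m + 6 − 3 = 3·2^{m+1} + 3.
By induction, t(n) = 3·2^n + 3 for all n ≥ 0.

t(n) = 3·2^n + 3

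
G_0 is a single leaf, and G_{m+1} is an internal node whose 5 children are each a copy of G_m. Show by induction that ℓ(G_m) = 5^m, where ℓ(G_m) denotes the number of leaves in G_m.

Base case: ℓ(G_0) = 1, and 5^0 = 1.
Assume ℓ(G_j) = 5^j.
Then ℓ(G_{j+1}) = 5·ℓ(G_j) = 5·5^j = 5^{j+1}.
This completes the inductive step, so ℓ(G_m) = 5^m for all m ≥ 0.

ℓ(G_m) = 5^m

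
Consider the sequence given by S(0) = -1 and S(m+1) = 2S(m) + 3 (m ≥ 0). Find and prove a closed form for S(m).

Claim: S(m) = 2^{m+1} − 3.

Base case: S(0) = -1, and 2^{0+1} − 3 = 2 − 3 = -1.
Assume S(j) = 2^{j+1} − 3 for some j ≥ 0.
Then S(j+1) = 2S(j) + 3 = 2·(2^{j+1} − 3) + 3 = 2^{j+2} − 6 + 3 = 2^{j+2} − 3.
This completes the inductive step, so S(m) = 2^{m+1} − 3 for all m ≥ 0.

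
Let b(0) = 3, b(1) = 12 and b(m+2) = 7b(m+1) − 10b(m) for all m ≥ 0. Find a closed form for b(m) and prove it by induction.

Claim: b(m) = 2·5^m + 2^m.

Base cases: b(0) = 3 and 2·5^0 + 2^0 = 3; b(1) = 12 and 2·5^1 + 2^1 = 12.
Assume b(j) = 2·5^j + 2^j for all 0 ≤ j ≤ k, where k ≥ 1.
Then b(k+1) = 7b(k) − 10b(k−1) = 7·(2·5^k + 2^k) − 10·(2·5^{k−1} + 2^{k−1}) = 2·(7·5 − 10)5^{k−1} + (7·2 − 10)2^{k−1} = 50·5^{k−1} + 4·2^{k−1} = 2·5^{k+1} + 2^{k+1}.
This completes the inductive step, so b(m) = 2·5^m + 2^m for all m ≥ 0.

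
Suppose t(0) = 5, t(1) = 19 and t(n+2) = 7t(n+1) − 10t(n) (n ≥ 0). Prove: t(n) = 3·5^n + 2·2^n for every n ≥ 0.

Base cases: t(0) = 5 and 3·5^0 + 2·2^0 = 5; t(1) = 19 and 3·5^1 + 2·2^1 = 19.
Assume t(j) = 3·5^j + 2·2^j for all 0 ≤ j ≤ r, where r ≥ 1.
Then t(r+1) = 7t(r) − 10t(r−1) = 7·(3·5^r + 2·2^r) − 10·(3·5^{r−1} + 2·2^{r−1}) = 3·(7·5 − 10)5^{r−1} + 2·(7·2 − 10)2^{r−1} = 75·5^{r−1} + 8·2^{r−1} = 3·5^{r+1} + 2·2^{r+1}.
By strong induction, t(n) = 3·5^n + 2·2^n for all n ≥ 0.

t(n) = 3·5^n + 2·2^n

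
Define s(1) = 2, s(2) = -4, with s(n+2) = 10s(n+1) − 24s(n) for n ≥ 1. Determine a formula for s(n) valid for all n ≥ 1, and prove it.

Claim: s(n) = -6^n + 2·4^n.

Base cases: s(1) = 2 and -6^1 + 2·4^1 = 2; s(2) = -4 and -6^2 + 2·4^2 = -4.
Assume s(j) = -6^j + 2·4^j for all 1 ≤ j ≤ m, where m ≥ 2.
Then s(m+1) = 10s(m) − 24s(m−1) = 10·(-6^m + 2·4^m) − 24·(-6^{m−1} + 2·4^{m−1}) = -(10·6 − 24)6^{m−1} + 2·(10·4 − 24)4^{m−1} = -36·6^{m−1} + 32·4^{m−1} = -6^{m+1} + 2·4^{m+1}.
By strong induction, s(n) = -6^n + 2·4^n for all n ≥ 1.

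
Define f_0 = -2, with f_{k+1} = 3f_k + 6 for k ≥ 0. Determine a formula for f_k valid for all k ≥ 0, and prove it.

Claim: f_k = 3^k − 3.

Base case: f_0 = -2, and 3^0 − 3 = 1 − 3 = -2.
Assume f_r = 3^r − 3 for some r ≥ 0.
Then f_{r+1} = 3f_r + 6 = 3·(3^r − 3) + 6 = 3^{r+1} − 9 + 6 = 3^{r+1} − 3.
This completes the inductive step, so f_k = 3^k − 3 for all k ≥ 0.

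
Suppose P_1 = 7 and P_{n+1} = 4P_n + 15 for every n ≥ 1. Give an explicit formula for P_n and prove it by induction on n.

Claim: P_n = 3·4^n − 5.

Base case: P_1 = 7, and 3·4^1 − 5 = 12 − 5 = 7.
Assume P_k = 3·4^k − 5 for some k ≥ 1.
Then P_{k+1} = 4P_k + 15 = 4·(3·4^k − 5) + 15 = 12·4^k − 20 + 15 = 3·4^{k+1} − 5.
By induction, P_n = 3·4^n − 5 for all n ≥ 1.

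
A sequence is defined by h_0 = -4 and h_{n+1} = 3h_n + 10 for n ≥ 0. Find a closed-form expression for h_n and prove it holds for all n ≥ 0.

Claim: h_n = 3^n − 5.

Base case: h_0 = -4, and 3^0 − 5 = 1 − 5 = -4.
Assume h_j = 3^j − 5 for some j ≥ 0.
Then h_{j+1} = 3h_j + 10 = 3·(3^j − 5) + 10 = 3^{j+1} − 15 + 10 = 3^{j+1} − 5.
By induction, h_n = 3^n − 5 for all n ≥ 0.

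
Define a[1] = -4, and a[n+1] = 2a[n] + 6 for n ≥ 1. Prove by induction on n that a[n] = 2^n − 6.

Base case: a[1] = -4, and 2^1 − 6 = 2 − 6 = -4.
Assume a[k] = 2^k − 6 for some k ≥ 1.
Then a[k+1] = 2a[k] + 6 = 2·(2^k − 6) + 6 = 2^{k+1} − 12 + 6 = 2^{k+1} − 6.
Hence a[n] = 2^n − 6 for every n ≥ 1, by induction.

a[n] = 2^n − 6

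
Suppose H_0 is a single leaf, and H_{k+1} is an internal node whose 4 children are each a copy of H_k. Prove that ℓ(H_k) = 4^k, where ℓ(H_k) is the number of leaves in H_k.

Base case: ℓ(H_0) = 1, and 4^0 = 1.
Assume ℓ(H_r) = 4^r.
Then ℓ(H_{r+1}) = 4·ℓ(H_r) = 4·4^r = 4^{r+1}.
By induction, ℓ(H_k) = 4^k for all k ≥ 0.

ℓ(H_k) = 4^k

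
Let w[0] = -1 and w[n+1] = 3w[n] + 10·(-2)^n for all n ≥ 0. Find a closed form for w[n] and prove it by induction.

Claim: w[n] = 3^n − 2·(-2)^n.

Base case: w[0] = -1, and 3^0 − 2·(-2)^0 = 1 − 2 = -1.
Assume w[r] = 3^r − 2·(-2)^r for some r ≥ 0.
Then w[r+1] = 3w[r] + 10·(-2)^r = 3·(3^r − 2·(-2)^r) + 10·(-2)^r = 3^{r+1} − 6·(-2)^r + 10·(-2)^r = 3^{r+1} + 4·(-2)^r = 3^{r+1} − 2·(-2)^{r+1}.
Hence w[n] = 3^n − 2·(-2)^n for every n ≥ 0, by induction.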